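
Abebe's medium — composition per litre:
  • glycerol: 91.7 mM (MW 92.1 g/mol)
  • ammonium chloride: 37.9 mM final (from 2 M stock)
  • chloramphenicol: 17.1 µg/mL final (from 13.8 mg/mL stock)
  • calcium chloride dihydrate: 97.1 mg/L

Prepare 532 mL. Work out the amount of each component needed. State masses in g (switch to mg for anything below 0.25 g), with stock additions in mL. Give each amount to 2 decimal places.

Working volume: 532 mL = 0.532 L.
glycerol: 91.7 mmol/L × 92.1 g/mol × 0.532 L ÷ 1000 = 4.49 g
ammonium chloride: dilute stock: 37.9 mM × 532 mL ÷ 2000 mM = 10.08 mL
chloramphenicol: dilute stock: 17.1 µg/mL × 532 mL ÷ 13800 µg/mL = 0.66 mL
calcium chloride dihydrate: 97.1 mg/L × 0.532 L = 51.66 mg

glycerol 4.49 g; ammonium chloride 10.08 mL; chloramphenicol 0.66 mL; calcium chloride dihydrate 51.66 mg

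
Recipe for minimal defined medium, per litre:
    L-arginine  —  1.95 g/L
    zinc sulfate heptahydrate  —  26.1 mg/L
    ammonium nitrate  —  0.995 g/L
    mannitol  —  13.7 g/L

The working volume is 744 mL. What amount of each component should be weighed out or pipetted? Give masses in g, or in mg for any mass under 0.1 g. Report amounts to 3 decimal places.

L-arginine 1.451 g; zinc sulfate heptahydrate 19.418 mg; ammonium nitrate 0.740 g; mannitol 10.193 g

Working volume: 744 mL = 0.744 L.
L-arginine: 1.95 g/L × 0.744 L = 1.451 g
zinc sulfate heptahydrate: 26.1 mg/L × 0.744 L = 19.418 mg
ammonium nitrate: 0.995 g/L × 0.744 L = 0.740 g
mannitol: 13.7 g/L × 0.744 L = 10.193 g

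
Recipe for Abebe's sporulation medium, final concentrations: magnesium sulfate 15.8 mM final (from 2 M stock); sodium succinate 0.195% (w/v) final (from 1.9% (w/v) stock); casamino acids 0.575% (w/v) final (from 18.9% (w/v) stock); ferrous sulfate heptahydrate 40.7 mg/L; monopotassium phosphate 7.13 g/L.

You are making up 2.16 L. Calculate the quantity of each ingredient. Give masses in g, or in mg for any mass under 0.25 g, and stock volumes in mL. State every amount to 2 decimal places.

magnesium sulfate 17.06 mL; sodium succinate 221.68 mL; casamino acids 65.71 mL; ferrous sulfate heptahydrate 87.91 mg; monopotassium phosphate 15.40 g

Working volume: 2.16 L.
magnesium sulfate: dilute stock: 15.8 mM × 2160 mL ÷ 2000 mM = 17.06 mL
sodium succinate: V = C2·V2/C1 = 0.195% ÷ 1.9% × 2160 mL = 221.68 mL
casamino acids: V = C2·V2/C1 = 0.575% ÷ 18.9% × 2160 mL = 65.71 mL
ferrous sulfate heptahydrate: 40.7 mg/L × 2.16 L = 87.91 mg
monopotassium phosphate: 7.13 g/L × 2.16 L = 15.40 g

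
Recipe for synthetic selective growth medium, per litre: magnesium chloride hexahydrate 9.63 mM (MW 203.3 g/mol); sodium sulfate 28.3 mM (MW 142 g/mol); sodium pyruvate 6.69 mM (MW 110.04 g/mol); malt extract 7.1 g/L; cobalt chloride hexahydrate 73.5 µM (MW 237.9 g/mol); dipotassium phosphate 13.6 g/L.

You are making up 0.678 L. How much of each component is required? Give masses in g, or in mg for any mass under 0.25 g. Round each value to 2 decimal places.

Scale factor relative to 1 L: 0.678.
magnesium chloride hexahydrate: 9.63 mmol/L × 203.3 g/mol × 0.678 L ÷ 1000 = 1.33 g
sodium sulfate: 28.3 mmol/L × 142 g/mol × 0.678 L ÷ 1000 = 2.72 g
sodium pyruvate: 6.69 mmol/L × 110.04 g/mol × 0.678 L ÷ 1000 = 0.50 g
malt extract: 7.1 g/L × 0.678 L = 4.81 g
cobalt chloride hexahydrate: 73.5 µmol/L × 237.9 g/mol × 0.678 L ÷ 1000 = 11.86 mg
dipotassium phosphate: 13.6 g/L × 0.678 L = 9.22 g

magnesium chloride hexahydrate 1.33 g; sodium sulfate 2.72 g; sodium pyruvate 0.50 g; malt extract 4.81 g; cobalt chloride hexahydrate 11.86 mg; dipotassium phosphate 9.22 g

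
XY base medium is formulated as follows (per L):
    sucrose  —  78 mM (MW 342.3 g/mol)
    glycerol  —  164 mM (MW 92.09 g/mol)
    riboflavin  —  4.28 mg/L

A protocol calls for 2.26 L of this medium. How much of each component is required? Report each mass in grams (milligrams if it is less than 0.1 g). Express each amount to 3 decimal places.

Scale factor relative to 1 L: 2.26.
sucrose: 78 mmol/L × 342.3 g/mol × 2.26 L ÷ 1000 = 60.341 g
glycerol: 164 mmol/L × 92.09 g/mol × 2.26 L ÷ 1000 = 34.132 g
riboflavin: 4.28 mg/L × 2.26 L = 9.673 mg

sucrose 60.341 g; glycerol 34.132 g; riboflavin 9.673 mg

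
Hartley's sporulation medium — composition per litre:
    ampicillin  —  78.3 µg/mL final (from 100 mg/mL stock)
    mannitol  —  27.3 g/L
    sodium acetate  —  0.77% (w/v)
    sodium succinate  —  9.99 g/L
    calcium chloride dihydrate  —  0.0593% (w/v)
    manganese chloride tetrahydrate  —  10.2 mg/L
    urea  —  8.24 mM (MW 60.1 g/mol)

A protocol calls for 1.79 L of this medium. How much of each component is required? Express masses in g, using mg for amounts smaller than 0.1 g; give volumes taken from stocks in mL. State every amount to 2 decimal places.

ampicillin 1.40 mL; mannitol 48.87 g; sodium acetate 13.78 g; sodium succinate 17.88 g; calcium chloride dihydrate 1.06 g; manganese chloride tetrahydrate 18.26 mg; urea 0.89 g

Working volume: 1.79 L.
ampicillin: V = C2·V2/C1 = 78.3 µg/mL × 1790 mL ÷ 100000 µg/mL = 1.40 mL
mannitol: 27.3 g/L × 1.79 L = 48.87 g
sodium acetate: 0.77% w/v = 7.7 g/L → 7.7 × 1.79 L = 13.78 g
sodium succinate: 9.99 g/L × 1.79 L = 17.88 g
calcium chloride dihydrate: 0.0593 g per 100 mL × 1790 mL ÷ 100 = 1.06 g
manganese chloride tetrahydrate: 10.2 mg/L × 1.79 L = 18.26 mg
urea: 8.24 mmol/L × 60.1 g/mol × 1.79 L ÷ 1000 = 0.89 g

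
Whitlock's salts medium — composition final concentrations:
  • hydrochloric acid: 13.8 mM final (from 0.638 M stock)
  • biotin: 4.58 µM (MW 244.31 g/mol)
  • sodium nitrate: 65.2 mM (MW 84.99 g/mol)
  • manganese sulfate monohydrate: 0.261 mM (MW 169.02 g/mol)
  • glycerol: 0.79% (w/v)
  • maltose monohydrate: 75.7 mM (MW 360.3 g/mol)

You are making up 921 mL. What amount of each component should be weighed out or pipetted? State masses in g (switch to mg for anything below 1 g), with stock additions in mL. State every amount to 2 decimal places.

hydrochloric acid 19.92 mL; biotin 1.03 mg; sodium nitrate 5.10 g; manganese sulfate monohydrate 40.63 mg; glycerol 7.28 g; maltose monohydrate 25.12 g

Scale factor relative to 1 L: 0.921.
hydrochloric acid: V = C2·V2/C1 = 13.8 mM × 921 mL ÷ 638 mM = 19.92 mL
biotin: 4.58 µmol/L × 244.31 g/mol × 0.921 L ÷ 1000 = 1.03 mg
sodium nitrate: 65.2 mmol/L × 84.99 g/mol × 0.921 L ÷ 1000 = 5.10 g
manganese sulfate monohydrate: 0.261 mmol/L × 169.02 mg/mmol × 0.921 L = 40.63 mg
glycerol: 0.79% w/v = 7.9 g/L → 7.9 × 0.921 L = 7.28 g
maltose monohydrate: 75.7 mmol/L × 360.3 g/mol × 0.921 L ÷ 1000 = 25.12 g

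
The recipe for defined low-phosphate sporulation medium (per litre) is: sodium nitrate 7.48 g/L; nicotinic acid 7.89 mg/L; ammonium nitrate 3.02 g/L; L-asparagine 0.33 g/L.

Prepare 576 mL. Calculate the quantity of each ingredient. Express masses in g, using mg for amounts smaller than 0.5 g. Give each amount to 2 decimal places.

Target volume = 576 mL = 0.576 L.
sodium nitrate: 7.48 g/L × 0.576 L = 4.31 g
nicotinic acid: 7.89 mg/L × 0.576 L = 4.54 mg
ammonium nitrate: 3.02 g/L × 0.576 L = 1.74 g
L-asparagine: 0.33 g/L × 0.576 L = 0.19008 g = 190.08 mg

sodium nitrate 4.31 g; nicotinic acid 4.54 mg; ammonium nitrate 1.74 g; L-asparagine 190.08 mg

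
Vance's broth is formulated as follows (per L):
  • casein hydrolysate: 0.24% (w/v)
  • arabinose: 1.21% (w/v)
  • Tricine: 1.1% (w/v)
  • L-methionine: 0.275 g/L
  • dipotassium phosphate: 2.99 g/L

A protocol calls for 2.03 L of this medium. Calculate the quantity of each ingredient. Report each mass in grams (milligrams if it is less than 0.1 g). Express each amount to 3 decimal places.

casein hydrolysate 4.872 g; arabinose 24.563 g; Tricine 22.330 g; L-methionine 0.558 g; dipotassium phosphate 6.070 g

Working volume: 2.03 L.
casein hydrolysate: 0.24% w/v = 2.4 g/L → 2.4 × 2.03 L = 4.872 g
arabinose: 1.21% w/v = 12.1 g/L → 12.1 × 2.03 L = 24.563 g
Tricine: 1.1% w/v = 11 g/L → 11 × 2.03 L = 22.330 g
L-methionine: 0.275 g/L × 2.03 L = 0.558 g
dipotassium phosphate: 2.99 g/L × 2.03 L = 6.070 g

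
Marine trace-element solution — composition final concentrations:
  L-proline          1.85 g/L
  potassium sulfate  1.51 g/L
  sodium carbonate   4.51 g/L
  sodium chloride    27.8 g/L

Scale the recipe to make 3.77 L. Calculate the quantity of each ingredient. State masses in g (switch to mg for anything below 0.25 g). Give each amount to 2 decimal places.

L-proline 6.97 g; potassium sulfate 5.69 g; sodium carbonate 17.00 g; sodium chloride 104.81 g

Scale factor relative to 1 L: 3.77.
L-proline: 1.85 g/L × 3.77 L = 6.97 g
potassium sulfate: 1.51 g/L × 3.77 L = 5.69 g
sodium carbonate: 4.51 g/L × 3.77 L = 17.00 g
sodium chloride: 27.8 g/L × 3.77 L = 104.81 g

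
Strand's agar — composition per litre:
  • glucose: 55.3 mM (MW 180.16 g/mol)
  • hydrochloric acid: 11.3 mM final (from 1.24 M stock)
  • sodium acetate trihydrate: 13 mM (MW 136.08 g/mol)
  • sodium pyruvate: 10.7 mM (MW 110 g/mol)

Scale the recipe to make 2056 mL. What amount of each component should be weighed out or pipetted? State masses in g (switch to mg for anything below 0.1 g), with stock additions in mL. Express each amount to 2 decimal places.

glucose 20.48 g; hydrochloric acid 18.74 mL; sodium acetate trihydrate 3.64 g; sodium pyruvate 2.42 g

Working volume: 2056 mL = 2.056 L.
glucose: 55.3 mmol/L × 180.16 g/mol × 2.056 L ÷ 1000 = 20.48 g
hydrochloric acid: V = C2·V2/C1 = 11.3 mM × 2056 mL ÷ 1240 mM = 18.74 mL
sodium acetate trihydrate: 13 mmol/L × 136.08 g/mol × 2.056 L ÷ 1000 = 3.64 g
sodium pyruvate: 10.7 mmol/L × 110 g/mol × 2.056 L ÷ 1000 = 2.42 g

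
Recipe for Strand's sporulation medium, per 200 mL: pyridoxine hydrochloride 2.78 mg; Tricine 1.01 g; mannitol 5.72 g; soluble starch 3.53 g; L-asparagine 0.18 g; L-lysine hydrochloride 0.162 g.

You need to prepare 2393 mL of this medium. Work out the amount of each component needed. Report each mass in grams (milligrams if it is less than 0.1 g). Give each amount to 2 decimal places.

Ratio of target to recipe volume: 2393 / 200 = 11.965.
pyridoxine hydrochloride: 2.78 mg × (2393 mL / 200 mL) = 33.26 mg
Tricine: 1.01 g × (2393 mL / 200 mL) = 12.08 g
mannitol: 5.72 g × (2393 mL / 200 mL) = 68.44 g
soluble starch: 3.53 g × (2393 mL / 200 mL) = 42.24 g
L-asparagine: 0.18 g × (2393 mL / 200 mL) = 2.15 g
L-lysine hydrochloride: 0.162 g × (2393 mL / 200 mL) = 1.94 g

pyridoxine hydrochloride 33.26 mg; Tricine 12.08 g; mannitol 68.44 g; soluble starch 42.24 g; L-asparagine 2.15 g; L-lysine hydrochloride 1.94 g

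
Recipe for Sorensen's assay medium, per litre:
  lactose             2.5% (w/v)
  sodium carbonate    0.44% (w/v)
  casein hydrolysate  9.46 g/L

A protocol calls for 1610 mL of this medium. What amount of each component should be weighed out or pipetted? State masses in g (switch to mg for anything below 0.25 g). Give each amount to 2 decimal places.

Working volume: 1610 mL = 1.61 L.
lactose: 2.5 g per 100 mL × 1610 mL ÷ 100 = 40.25 g
sodium carbonate: 0.44 g per 100 mL × 1610 mL ÷ 100 = 7.08 g
casein hydrolysate: 9.46 g/L × 1.61 L = 15.23 g

lactose 40.25 g; sodium carbonate 7.08 g; casein hydrolysate 15.23 g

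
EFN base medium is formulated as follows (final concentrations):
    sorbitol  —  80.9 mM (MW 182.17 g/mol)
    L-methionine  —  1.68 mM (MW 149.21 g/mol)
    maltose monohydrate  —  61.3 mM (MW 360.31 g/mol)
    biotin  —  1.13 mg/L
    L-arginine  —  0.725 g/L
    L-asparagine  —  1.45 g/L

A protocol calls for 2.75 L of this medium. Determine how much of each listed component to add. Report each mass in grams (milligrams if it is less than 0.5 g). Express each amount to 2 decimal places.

sorbitol 40.53 g; L-methionine 0.69 g; maltose monohydrate 60.74 g; biotin 3.11 mg; L-arginine 1.99 g; L-asparagine 3.99 g

Scale factor relative to 1 L: 2.75.
sorbitol: 80.9 mmol/L × 182.17 g/mol × 2.75 L ÷ 1000 = 40.53 g
L-methionine: 1.68 mmol/L × 149.21 g/mol × 2.75 L ÷ 1000 = 0.69 g
maltose monohydrate: 61.3 mmol/L × 360.31 g/mol × 2.75 L ÷ 1000 = 60.74 g
biotin: 1.13 mg/L × 2.75 L = 3.11 mg
L-arginine: 0.725 g/L × 2.75 L = 1.99 g
L-asparagine: 1.45 g/L × 2.75 L = 3.99 g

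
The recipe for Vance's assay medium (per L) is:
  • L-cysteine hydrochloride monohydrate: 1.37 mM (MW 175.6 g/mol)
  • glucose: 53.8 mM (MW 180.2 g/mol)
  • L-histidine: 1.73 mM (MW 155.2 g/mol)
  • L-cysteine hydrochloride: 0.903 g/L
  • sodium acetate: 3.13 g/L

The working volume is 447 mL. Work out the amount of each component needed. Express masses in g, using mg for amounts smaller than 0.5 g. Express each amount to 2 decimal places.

Working volume: 447 mL = 0.447 L.
L-cysteine hydrochloride monohydrate: 1.37 mmol/L × 175.6 mg/mmol × 0.447 L = 107.54 mg
glucose: 53.8 mmol/L × 180.2 g/mol × 0.447 L ÷ 1000 = 4.33 g
L-histidine: 1.73 mmol/L × 155.2 mg/mmol × 0.447 L = 120.02 mg
L-cysteine hydrochloride: 0.903 g/L × 0.447 L = 0.403641 g = 403.64 mg
sodium acetate: 3.13 g/L × 0.447 L = 1.40 g

L-cysteine hydrochloride monohydrate 107.54 mg; glucose 4.33 g; L-histidine 120.02 mg; L-cysteine hydrochloride 403.64 mg; sodium acetate 1.40 g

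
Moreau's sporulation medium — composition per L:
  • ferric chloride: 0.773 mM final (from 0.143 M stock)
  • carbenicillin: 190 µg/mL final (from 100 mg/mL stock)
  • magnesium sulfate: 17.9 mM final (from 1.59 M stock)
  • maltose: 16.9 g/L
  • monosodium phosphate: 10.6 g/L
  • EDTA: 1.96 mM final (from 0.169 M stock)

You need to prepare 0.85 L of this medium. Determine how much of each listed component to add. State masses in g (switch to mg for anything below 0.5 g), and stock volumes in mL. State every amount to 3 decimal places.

Working volume: 0.85 L.
ferric chloride: C1V1 = C2V2 → 0.773 mM × 850 mL ÷ 143 mM = 4.595 mL
carbenicillin: C1V1 = C2V2 → 190 µg/mL × 850 mL ÷ 100000 µg/mL = 1.615 mL
magnesium sulfate: V = C2·V2/C1 = 17.9 mM × 850 mL ÷ 1590 mM = 9.569 mL
maltose: 16.9 g/L × 0.85 L = 14.365 g
monosodium phosphate: 10.6 g/L × 0.85 L = 9.010 g
EDTA: C1V1 = C2V2 → 1.96 mM × 850 mL ÷ 169 mM = 9.858 mL

ferric chloride 4.595 mL; carbenicillin 1.615 mL; magnesium sulfate 9.569 mL; maltose 14.365 g; monosodium phosphate 9.010 g; EDTA 9.858 mL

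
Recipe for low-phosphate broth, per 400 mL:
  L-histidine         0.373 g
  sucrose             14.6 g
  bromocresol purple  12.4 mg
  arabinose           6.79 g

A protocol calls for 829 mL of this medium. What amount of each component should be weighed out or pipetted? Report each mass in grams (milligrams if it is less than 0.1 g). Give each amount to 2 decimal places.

Scale factor = 829 mL / 400 mL = 2.0725.
L-histidine: 0.373 g × (829 mL / 400 mL) = 0.77 g
sucrose: 14.6 g × (829 mL / 400 mL) = 30.26 g
bromocresol purple: 12.4 mg × (829 mL / 400 mL) = 25.70 mg
arabinose: 6.79 g × (829 mL / 400 mL) = 14.07 g

L-histidine 0.77 g; sucrose 30.26 g; bromocresol purple 25.70 mg; arabinose 14.07 g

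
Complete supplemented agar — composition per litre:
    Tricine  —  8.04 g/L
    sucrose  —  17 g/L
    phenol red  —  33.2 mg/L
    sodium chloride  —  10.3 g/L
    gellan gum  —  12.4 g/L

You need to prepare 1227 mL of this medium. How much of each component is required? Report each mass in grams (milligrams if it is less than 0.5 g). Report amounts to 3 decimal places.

Scale factor relative to 1 L: 1.227.
Tricine: 8.04 g/L × 1.227 L = 9.865 g
sucrose: 17 g/L × 1.227 L = 20.859 g
phenol red: 33.2 mg/L × 1.227 L = 40.736 mg
sodium chloride: 10.3 g/L × 1.227 L = 12.638 g
gellan gum: 12.4 g/L × 1.227 L = 15.215 g

Tricine 9.865 g; sucrose 20.859 g; phenol red 40.736 mg; sodium chloride 12.638 g; gellan gum 15.215 g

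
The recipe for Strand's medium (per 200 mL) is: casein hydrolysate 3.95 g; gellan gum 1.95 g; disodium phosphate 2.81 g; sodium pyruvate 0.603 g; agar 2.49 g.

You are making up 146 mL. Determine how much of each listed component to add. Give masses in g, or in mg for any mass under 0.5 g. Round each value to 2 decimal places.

casein hydrolysate 2.88 g; gellan gum 1.42 g; disodium phosphate 2.05 g; sodium pyruvate 440.19 mg; agar 1.82 g

Scale factor = 146 mL / 200 mL = 0.73.
casein hydrolysate: 3.95 g × (146 mL / 200 mL) = 2.88 g
gellan gum: 1.95 g × (146 mL / 200 mL) = 1.42 g
disodium phosphate: 2.81 g × (146 mL / 200 mL) = 2.05 g
sodium pyruvate: 0.603 g × (146 mL / 200 mL) = 0.44019 g = 440.19 mg
agar: 2.49 g × (146 mL / 200 mL) = 1.82 g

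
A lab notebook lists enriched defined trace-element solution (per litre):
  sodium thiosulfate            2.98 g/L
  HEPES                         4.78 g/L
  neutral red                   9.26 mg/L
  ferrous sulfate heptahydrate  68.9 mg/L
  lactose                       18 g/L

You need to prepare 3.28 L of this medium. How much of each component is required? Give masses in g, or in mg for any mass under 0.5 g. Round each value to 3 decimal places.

Scale factor relative to 1 L: 3.28.
sodium thiosulfate: 2.98 g/L × 3.28 L = 9.774 g
HEPES: 4.78 g/L × 3.28 L = 15.678 g
neutral red: 9.26 mg/L × 3.28 L = 30.373 mg
ferrous sulfate heptahydrate: 68.9 mg/L × 3.28 L = 225.992 mg
lactose: 18 g/L × 3.28 L = 59.040 g

sodium thiosulfate 9.774 g; HEPES 15.678 g; neutral red 30.373 mg; ferrous sulfate heptahydrate 225.992 mg; lactose 59.040 g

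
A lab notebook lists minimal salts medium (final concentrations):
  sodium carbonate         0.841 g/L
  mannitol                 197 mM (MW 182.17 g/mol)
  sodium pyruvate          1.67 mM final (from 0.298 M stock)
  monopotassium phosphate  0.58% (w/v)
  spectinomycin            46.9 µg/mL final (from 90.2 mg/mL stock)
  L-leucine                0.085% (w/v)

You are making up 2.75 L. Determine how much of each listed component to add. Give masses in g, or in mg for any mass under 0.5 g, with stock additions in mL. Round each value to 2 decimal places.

Working volume: 2.75 L.
sodium carbonate: 0.841 g/L × 2.75 L = 2.31 g
mannitol: 197 mmol/L × 182.17 g/mol × 2.75 L ÷ 1000 = 98.69 g
sodium pyruvate: V = C2·V2/C1 = 1.67 mM × 2750 mL ÷ 298 mM = 15.41 mL
monopotassium phosphate: 0.58% w/v = 5.8 g/L → 5.8 × 2.75 L = 15.95 g
spectinomycin: dilute stock: 46.9 µg/mL × 2750 mL ÷ 90200 µg/mL = 1.43 mL
L-leucine: 0.085 g per 100 mL × 2750 mL ÷ 100 = 2.34 g

sodium carbonate 2.31 g; mannitol 98.69 g; sodium pyruvate 15.41 mL; monopotassium phosphate 15.95 g; spectinomycin 1.43 mL; L-leucine 2.34 g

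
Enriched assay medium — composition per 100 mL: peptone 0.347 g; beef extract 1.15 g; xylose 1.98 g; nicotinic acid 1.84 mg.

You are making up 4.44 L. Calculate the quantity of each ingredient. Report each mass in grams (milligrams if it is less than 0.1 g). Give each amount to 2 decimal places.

peptone 15.41 g; beef extract 51.06 g; xylose 87.91 g; nicotinic acid 81.70 mg

Ratio of target to recipe volume: 4440 / 100 = 44.4.
peptone: 0.347 g × (4440 mL / 100 mL) = 15.41 g
beef extract: 1.15 g × (4440 mL / 100 mL) = 51.06 g
xylose: 1.98 g × (4440 mL / 100 mL) = 87.91 g
nicotinic acid: 1.84 mg × (4440 mL / 100 mL) = 81.70 mg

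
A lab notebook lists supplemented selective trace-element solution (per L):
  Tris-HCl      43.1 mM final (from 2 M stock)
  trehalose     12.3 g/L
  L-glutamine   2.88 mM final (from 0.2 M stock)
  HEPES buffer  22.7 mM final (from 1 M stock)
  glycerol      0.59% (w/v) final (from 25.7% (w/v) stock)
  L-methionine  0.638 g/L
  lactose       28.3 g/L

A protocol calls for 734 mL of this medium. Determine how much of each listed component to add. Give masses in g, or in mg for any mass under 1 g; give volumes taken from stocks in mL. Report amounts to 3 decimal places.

Tris-HCl 15.818 mL; trehalose 9.028 g; L-glutamine 10.570 mL; HEPES buffer 16.662 mL; glycerol 16.851 mL; L-methionine 468.292 mg; lactose 20.772 g

Working volume: 734 mL = 0.734 L.
Tris-HCl: dilute stock: 43.1 mM × 734 mL ÷ 2000 mM = 15.818 mL
trehalose: 12.3 g/L × 0.734 L = 9.028 g
L-glutamine: V = C2·V2/C1 = 2.88 mM × 734 mL ÷ 200 mM = 10.570 mL
HEPES buffer: C1V1 = C2V2 → 22.7 mM × 734 mL ÷ 1000 mM = 16.662 mL
glycerol: C1V1 = C2V2 → 0.59% ÷ 25.7% × 734 mL = 16.851 mL
L-methionine: 0.638 g/L × 0.734 L = 0.468292 g = 468.292 mg
lactose: 28.3 g/L × 0.734 L = 20.772 g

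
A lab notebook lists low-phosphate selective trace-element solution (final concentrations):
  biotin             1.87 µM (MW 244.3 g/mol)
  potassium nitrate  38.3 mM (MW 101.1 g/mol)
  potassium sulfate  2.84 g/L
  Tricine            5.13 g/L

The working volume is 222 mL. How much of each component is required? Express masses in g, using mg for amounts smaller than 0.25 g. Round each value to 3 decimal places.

biotin 0.101 mg; potassium nitrate 0.860 g; potassium sulfate 0.630 g; Tricine 1.139 g

Working volume: 222 mL = 0.222 L.
biotin: 1.87 µmol/L × 244.3 g/mol × 0.222 L ÷ 1000 = 0.101 mg
potassium nitrate: 38.3 mmol/L × 101.1 g/mol × 0.222 L ÷ 1000 = 0.860 g
potassium sulfate: 2.84 g/L × 0.222 L = 0.630 g
Tricine: 5.13 g/L × 0.222 L = 1.139 g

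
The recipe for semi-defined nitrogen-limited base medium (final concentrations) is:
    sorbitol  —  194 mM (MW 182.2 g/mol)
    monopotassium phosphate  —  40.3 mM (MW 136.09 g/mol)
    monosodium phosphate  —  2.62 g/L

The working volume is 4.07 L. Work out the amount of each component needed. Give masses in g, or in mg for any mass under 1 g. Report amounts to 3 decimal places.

sorbitol 143.861 g; monopotassium phosphate 22.322 g; monosodium phosphate 10.663 g

Working volume: 4.07 L.
sorbitol: 194 mmol/L × 182.2 g/mol × 4.07 L ÷ 1000 = 143.861 g
monopotassium phosphate: 40.3 mmol/L × 136.09 g/mol × 4.07 L ÷ 1000 = 22.322 g
monosodium phosphate: 2.62 g/L × 4.07 L = 10.663 g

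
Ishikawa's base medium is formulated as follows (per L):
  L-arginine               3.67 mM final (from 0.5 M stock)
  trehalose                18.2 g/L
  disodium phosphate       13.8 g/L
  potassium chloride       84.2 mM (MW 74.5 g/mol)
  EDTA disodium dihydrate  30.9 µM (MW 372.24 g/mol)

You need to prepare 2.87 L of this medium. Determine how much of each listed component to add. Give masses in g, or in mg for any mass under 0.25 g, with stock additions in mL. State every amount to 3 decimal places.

Scale factor relative to 1 L: 2.87.
L-arginine: C1V1 = C2V2 → 3.67 mM × 2870 mL ÷ 500 mM = 21.066 mL
trehalose: 18.2 g/L × 2.87 L = 52.234 g
disodium phosphate: 13.8 g/L × 2.87 L = 39.606 g
potassium chloride: 84.2 mmol/L × 74.5 g/mol × 2.87 L ÷ 1000 = 18.003 g
EDTA disodium dihydrate: 30.9 µmol/L × 372.24 g/mol × 2.87 L ÷ 1000 = 33.011 mg

L-arginine 21.066 mL; trehalose 52.234 g; disodium phosphate 39.606 g; potassium chloride 18.003 g; EDTA disodium dihydrate 33.011 mg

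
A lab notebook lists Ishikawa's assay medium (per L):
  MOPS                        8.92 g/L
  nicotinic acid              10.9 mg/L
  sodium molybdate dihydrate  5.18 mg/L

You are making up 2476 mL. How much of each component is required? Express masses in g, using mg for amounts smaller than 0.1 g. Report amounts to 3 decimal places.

Scale factor relative to 1 L: 2.476.
MOPS: 8.92 g/L × 2.476 L = 22.086 g
nicotinic acid: 10.9 mg/L × 2.476 L = 26.988 mg
sodium molybdate dihydrate: 5.18 mg/L × 2.476 L = 12.826 mg

MOPS 22.086 g; nicotinic acid 26.988 mg; sodium molybdate dihydrate 12.826 mg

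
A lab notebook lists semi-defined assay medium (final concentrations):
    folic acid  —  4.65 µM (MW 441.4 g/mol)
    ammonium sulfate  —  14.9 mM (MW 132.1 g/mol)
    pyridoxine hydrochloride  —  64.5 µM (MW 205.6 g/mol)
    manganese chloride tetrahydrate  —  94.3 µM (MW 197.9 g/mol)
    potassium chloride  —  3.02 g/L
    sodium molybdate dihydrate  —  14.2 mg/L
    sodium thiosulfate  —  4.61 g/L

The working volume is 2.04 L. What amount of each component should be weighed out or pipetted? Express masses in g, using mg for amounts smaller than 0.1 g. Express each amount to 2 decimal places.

folic acid 4.19 mg; ammonium sulfate 4.02 g; pyridoxine hydrochloride 27.05 mg; manganese chloride tetrahydrate 38.07 mg; potassium chloride 6.16 g; sodium molybdate dihydrate 28.97 mg; sodium thiosulfate 9.40 g

Working volume: 2.04 L.
folic acid: 4.65 µmol/L × 441.4 g/mol × 2.04 L ÷ 1000 = 4.19 mg
ammonium sulfate: 14.9 mmol/L × 132.1 g/mol × 2.04 L ÷ 1000 = 4.02 g
pyridoxine hydrochloride: 64.5 µmol/L × 205.6 g/mol × 2.04 L ÷ 1000 = 27.05 mg
manganese chloride tetrahydrate: 94.3 µmol/L × 197.9 g/mol × 2.04 L ÷ 1000 = 38.07 mg
potassium chloride: 3.02 g/L × 2.04 L = 6.16 g
sodium molybdate dihydrate: 14.2 mg/L × 2.04 L = 28.97 mg
sodium thiosulfate: 4.61 g/L × 2.04 L = 9.40 g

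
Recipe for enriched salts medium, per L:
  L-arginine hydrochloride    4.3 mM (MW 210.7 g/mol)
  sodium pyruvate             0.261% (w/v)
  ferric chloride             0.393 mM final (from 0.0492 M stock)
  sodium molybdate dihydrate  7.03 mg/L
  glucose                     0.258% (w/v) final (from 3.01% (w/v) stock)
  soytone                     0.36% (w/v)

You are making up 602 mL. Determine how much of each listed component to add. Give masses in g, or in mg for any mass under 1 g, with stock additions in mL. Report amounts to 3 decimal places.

Scale factor relative to 1 L: 0.602.
L-arginine hydrochloride: 4.3 mmol/L × 210.7 mg/mmol × 0.602 L = 545.418 mg
sodium pyruvate: 0.261 g per 100 mL × 602 mL ÷ 100 = 1.571 g
ferric chloride: C1V1 = C2V2 → 0.393 mM × 602 mL ÷ 49.2 mM = 4.809 mL
sodium molybdate dihydrate: 7.03 mg/L × 0.602 L = 4.232 mg
glucose: V = C2·V2/C1 = 0.258% ÷ 3.01% × 602 mL = 51.600 mL
soytone: 0.36% w/v = 3.6 g/L → 3.6 × 0.602 L = 2.167 g

L-arginine hydrochloride 545.418 mg; sodium pyruvate 1.571 g; ferric chloride 4.809 mL; sodium molybdate dihydrate 4.232 mg; glucose 51.600 mL; soytone 2.167 g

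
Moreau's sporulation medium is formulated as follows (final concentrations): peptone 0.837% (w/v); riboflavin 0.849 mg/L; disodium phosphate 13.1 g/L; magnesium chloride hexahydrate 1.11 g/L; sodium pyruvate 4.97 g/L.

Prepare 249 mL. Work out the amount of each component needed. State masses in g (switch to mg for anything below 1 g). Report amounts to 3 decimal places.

Working volume: 249 mL = 0.249 L.
peptone: 0.837% w/v = 8.37 g/L → 8.37 × 0.249 L = 2.084 g
riboflavin: 0.849 mg/L × 0.249 L = 0.211 mg
disodium phosphate: 13.1 g/L × 0.249 L = 3.262 g
magnesium chloride hexahydrate: 1.11 g/L × 0.249 L = 0.27639 g = 276.390 mg
sodium pyruvate: 4.97 g/L × 0.249 L = 1.238 g

peptone 2.084 g; riboflavin 0.211 mg; disodium phosphate 3.262 g; magnesium chloride hexahydrate 276.390 mg; sodium pyruvate 1.238 g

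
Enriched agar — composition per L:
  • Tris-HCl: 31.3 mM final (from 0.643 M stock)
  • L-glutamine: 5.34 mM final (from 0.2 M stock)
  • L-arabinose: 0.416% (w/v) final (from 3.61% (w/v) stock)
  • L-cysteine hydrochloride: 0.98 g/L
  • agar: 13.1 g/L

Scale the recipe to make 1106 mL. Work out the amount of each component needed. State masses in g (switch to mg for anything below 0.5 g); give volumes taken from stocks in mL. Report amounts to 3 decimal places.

Tris-HCl 53.838 mL; L-glutamine 29.530 mL; L-arabinose 127.450 mL; L-cysteine hydrochloride 1.084 g; agar 14.489 g

Target volume = 1106 mL = 1.106 L.
Tris-HCl: dilute stock: 31.3 mM × 1106 mL ÷ 643 mM = 53.838 mL
L-glutamine: C1V1 = C2V2 → 5.34 mM × 1106 mL ÷ 200 mM = 29.530 mL
L-arabinose: V = C2·V2/C1 = 0.416% ÷ 3.61% × 1106 mL = 127.450 mL
L-cysteine hydrochloride: 0.98 g/L × 1.106 L = 1.084 g
agar: 13.1 g/L × 1.106 L = 14.489 g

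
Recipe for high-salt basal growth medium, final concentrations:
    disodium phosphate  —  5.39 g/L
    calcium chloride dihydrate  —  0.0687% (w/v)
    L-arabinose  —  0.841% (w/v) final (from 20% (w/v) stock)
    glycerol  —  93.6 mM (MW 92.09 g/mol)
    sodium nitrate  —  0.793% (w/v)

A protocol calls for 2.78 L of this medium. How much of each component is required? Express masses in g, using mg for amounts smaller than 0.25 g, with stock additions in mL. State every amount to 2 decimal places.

Working volume: 2.78 L.
disodium phosphate: 5.39 g/L × 2.78 L = 14.98 g
calcium chloride dihydrate: 0.0687% w/v = 0.687 g/L → 0.687 × 2.78 L = 1.91 g
L-arabinose: C1V1 = C2V2 → 0.841% ÷ 20% × 2780 mL = 116.90 mL
glycerol: 93.6 mmol/L × 92.09 g/mol × 2.78 L ÷ 1000 = 23.96 g
sodium nitrate: 0.793 g per 100 mL × 2780 mL ÷ 100 = 22.05 g

disodium phosphate 14.98 g; calcium chloride dihydrate 1.91 g; L-arabinose 116.90 mL; glycerol 23.96 g; sodium nitrate 22.05 g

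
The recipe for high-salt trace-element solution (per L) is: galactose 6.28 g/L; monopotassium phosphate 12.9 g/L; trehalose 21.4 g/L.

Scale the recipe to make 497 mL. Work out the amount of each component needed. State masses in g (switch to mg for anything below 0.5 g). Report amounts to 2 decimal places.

Scale factor relative to 1 L: 0.497.
galactose: 6.28 g/L × 0.497 L = 3.12 g
monopotassium phosphate: 12.9 g/L × 0.497 L = 6.41 g
trehalose: 21.4 g/L × 0.497 L = 10.64 g

galactose 3.12 g; monopotassium phosphate 6.41 g; trehalose 10.64 g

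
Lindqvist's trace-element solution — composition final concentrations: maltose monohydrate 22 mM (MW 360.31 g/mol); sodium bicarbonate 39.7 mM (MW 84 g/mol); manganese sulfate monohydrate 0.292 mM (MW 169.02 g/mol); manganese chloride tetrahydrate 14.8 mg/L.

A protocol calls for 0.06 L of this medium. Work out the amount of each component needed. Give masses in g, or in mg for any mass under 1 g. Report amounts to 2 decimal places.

maltose monohydrate 475.61 mg; sodium bicarbonate 200.09 mg; manganese sulfate monohydrate 2.96 mg; manganese chloride tetrahydrate 0.89 mg

Working volume: 0.06 L.
maltose monohydrate: 22 mmol/L × 360.31 mg/mmol × 0.06 L = 475.61 mg
sodium bicarbonate: 39.7 mmol/L × 84 mg/mmol × 0.06 L = 200.09 mg
manganese sulfate monohydrate: 0.292 mmol/L × 169.02 mg/mmol × 0.06 L = 2.96 mg
manganese chloride tetrahydrate: 14.8 mg/L × 0.06 L = 0.89 mg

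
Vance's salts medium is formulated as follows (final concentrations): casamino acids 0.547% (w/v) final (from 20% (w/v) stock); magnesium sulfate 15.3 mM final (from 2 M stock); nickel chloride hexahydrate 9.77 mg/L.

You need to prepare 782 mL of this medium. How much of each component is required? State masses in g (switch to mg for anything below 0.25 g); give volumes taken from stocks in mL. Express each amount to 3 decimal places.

Working volume: 782 mL = 0.782 L.
casamino acids: V = C2·V2/C1 = 0.547% ÷ 20% × 782 mL = 21.388 mL
magnesium sulfate: dilute stock: 15.3 mM × 782 mL ÷ 2000 mM = 5.982 mL
nickel chloride hexahydrate: 9.77 mg/L × 0.782 L = 7.640 mg

casamino acids 21.388 mL; magnesium sulfate 5.982 mL; nickel chloride hexahydrate 7.640 mg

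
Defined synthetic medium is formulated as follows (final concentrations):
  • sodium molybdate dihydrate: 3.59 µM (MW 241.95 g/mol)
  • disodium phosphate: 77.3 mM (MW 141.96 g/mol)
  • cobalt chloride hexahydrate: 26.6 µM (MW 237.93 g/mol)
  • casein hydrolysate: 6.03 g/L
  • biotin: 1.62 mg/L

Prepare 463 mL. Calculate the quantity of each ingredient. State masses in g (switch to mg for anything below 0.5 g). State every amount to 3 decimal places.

Target volume = 463 mL = 0.463 L.
sodium molybdate dihydrate: 3.59 µmol/L × 241.95 g/mol × 0.463 L ÷ 1000 = 0.402 mg
disodium phosphate: 77.3 mmol/L × 141.96 g/mol × 0.463 L ÷ 1000 = 5.081 g
cobalt chloride hexahydrate: 26.6 µmol/L × 237.93 g/mol × 0.463 L ÷ 1000 = 2.930 mg
casein hydrolysate: 6.03 g/L × 0.463 L = 2.792 g
biotin: 1.62 mg/L × 0.463 L = 0.750 mg

sodium molybdate dihydrate 0.402 mg; disodium phosphate 5.081 g; cobalt chloride hexahydrate 2.930 mg; casein hydrolysate 2.792 g; biotin 0.750 mg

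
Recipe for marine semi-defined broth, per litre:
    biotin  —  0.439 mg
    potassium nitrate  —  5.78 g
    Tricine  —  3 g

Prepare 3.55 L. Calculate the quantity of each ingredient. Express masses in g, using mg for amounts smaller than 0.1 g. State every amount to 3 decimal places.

Scale factor = 3550 mL / 1000 mL = 3.55.
biotin: 0.439 mg × (3550 mL / 1000 mL) = 1.558 mg
potassium nitrate: 5.78 g × (3550 mL / 1000 mL) = 20.519 g
Tricine: 3 g × (3550 mL / 1000 mL) = 10.650 g

biotin 1.558 mg; potassium nitrate 20.519 g; Tricine 10.650 g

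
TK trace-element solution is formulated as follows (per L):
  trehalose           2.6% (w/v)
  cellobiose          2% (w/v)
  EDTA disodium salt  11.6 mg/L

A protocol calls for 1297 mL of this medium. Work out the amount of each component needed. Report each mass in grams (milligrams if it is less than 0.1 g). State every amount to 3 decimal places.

Working volume: 1297 mL = 1.297 L.
trehalose: 2.6% w/v = 26 g/L → 26 × 1.297 L = 33.722 g
cellobiose: 2% w/v = 20 g/L → 20 × 1.297 L = 25.940 g
EDTA disodium salt: 11.6 mg/L × 1.297 L = 15.045 mg

trehalose 33.722 g; cellobiose 25.940 g; EDTA disodium salt 15.045 mg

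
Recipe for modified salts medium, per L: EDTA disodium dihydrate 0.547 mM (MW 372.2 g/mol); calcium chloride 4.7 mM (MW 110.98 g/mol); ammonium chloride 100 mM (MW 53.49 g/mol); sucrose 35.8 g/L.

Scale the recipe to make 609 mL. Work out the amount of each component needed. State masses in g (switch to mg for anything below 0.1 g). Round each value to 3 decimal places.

Target volume = 609 mL = 0.609 L.
EDTA disodium dihydrate: 0.547 mmol/L × 372.2 g/mol × 0.609 L ÷ 1000 = 0.124 g
calcium chloride: 4.7 mmol/L × 110.98 g/mol × 0.609 L ÷ 1000 = 0.318 g
ammonium chloride: 100 mmol/L × 53.49 g/mol × 0.609 L ÷ 1000 = 3.258 g
sucrose: 35.8 g/L × 0.609 L = 21.802 g

EDTA disodium dihydrate 0.124 g; calcium chloride 0.318 g; ammonium chloride 3.258 g; sucrose 21.802 g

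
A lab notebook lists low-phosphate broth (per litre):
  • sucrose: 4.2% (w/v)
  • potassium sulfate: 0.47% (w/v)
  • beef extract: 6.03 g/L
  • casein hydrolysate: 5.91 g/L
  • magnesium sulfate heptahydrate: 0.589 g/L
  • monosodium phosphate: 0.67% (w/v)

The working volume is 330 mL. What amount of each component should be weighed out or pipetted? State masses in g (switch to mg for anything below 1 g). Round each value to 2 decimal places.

sucrose 13.86 g; potassium sulfate 1.55 g; beef extract 1.99 g; casein hydrolysate 1.95 g; magnesium sulfate heptahydrate 194.37 mg; monosodium phosphate 2.21 g

Working volume: 330 mL = 0.33 L.
sucrose: 4.2% w/v = 42 g/L → 42 × 0.33 L = 13.86 g
potassium sulfate: 0.47 g per 100 mL × 330 mL ÷ 100 = 1.55 g
beef extract: 6.03 g/L × 0.33 L = 1.99 g
casein hydrolysate: 5.91 g/L × 0.33 L = 1.95 g
magnesium sulfate heptahydrate: 0.589 g/L × 0.33 L = 0.19437 g = 194.37 mg
monosodium phosphate: 0.67% w/v = 6.7 g/L → 6.7 × 0.33 L = 2.21 g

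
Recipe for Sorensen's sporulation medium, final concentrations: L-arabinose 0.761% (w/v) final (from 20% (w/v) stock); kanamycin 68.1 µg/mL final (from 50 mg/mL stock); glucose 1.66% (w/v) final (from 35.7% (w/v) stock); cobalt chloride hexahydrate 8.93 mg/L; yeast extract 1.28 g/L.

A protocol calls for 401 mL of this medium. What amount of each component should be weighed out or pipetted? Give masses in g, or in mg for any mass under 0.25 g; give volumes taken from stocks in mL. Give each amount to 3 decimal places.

Target volume = 401 mL = 0.401 L.
L-arabinose: dilute stock: 0.761% ÷ 20% × 401 mL = 15.258 mL
kanamycin: V = C2·V2/C1 = 68.1 µg/mL × 401 mL ÷ 50000 µg/mL = 0.546 mL
glucose: dilute stock: 1.66% ÷ 35.7% × 401 mL = 18.646 mL
cobalt chloride hexahydrate: 8.93 mg/L × 0.401 L = 3.581 mg
yeast extract: 1.28 g/L × 0.401 L = 0.513 g

L-arabinose 15.258 mL; kanamycin 0.546 mL; glucose 18.646 mL; cobalt chloride hexahydrate 3.581 mg; yeast extract 0.513 g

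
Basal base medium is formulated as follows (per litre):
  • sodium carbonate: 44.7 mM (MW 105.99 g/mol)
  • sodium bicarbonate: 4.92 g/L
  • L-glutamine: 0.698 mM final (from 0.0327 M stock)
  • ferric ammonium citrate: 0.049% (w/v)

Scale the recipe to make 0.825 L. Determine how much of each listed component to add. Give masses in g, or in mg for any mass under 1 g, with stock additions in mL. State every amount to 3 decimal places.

sodium carbonate 3.909 g; sodium bicarbonate 4.059 g; L-glutamine 17.610 mL; ferric ammonium citrate 404.250 mg

Working volume: 0.825 L.
sodium carbonate: 44.7 mmol/L × 105.99 g/mol × 0.825 L ÷ 1000 = 3.909 g
sodium bicarbonate: 4.92 g/L × 0.825 L = 4.059 g
L-glutamine: dilute stock: 0.698 mM × 825 mL ÷ 32.7 mM = 17.610 mL
ferric ammonium citrate: 0.049 g per 100 mL × 825 mL ÷ 100 = 0.40425 g = 404.250 mg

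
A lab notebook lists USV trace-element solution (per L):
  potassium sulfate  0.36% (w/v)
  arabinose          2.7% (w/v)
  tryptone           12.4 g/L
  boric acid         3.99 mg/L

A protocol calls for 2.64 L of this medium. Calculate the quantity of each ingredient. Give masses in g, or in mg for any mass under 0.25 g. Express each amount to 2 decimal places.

potassium sulfate 9.50 g; arabinose 71.28 g; tryptone 32.74 g; boric acid 10.53 mg

Scale factor relative to 1 L: 2.64.
potassium sulfate: 0.36 g per 100 mL × 2640 mL ÷ 100 = 9.50 g
arabinose: 2.7% w/v = 27 g/L → 27 × 2.64 L = 71.28 g
tryptone: 12.4 g/L × 2.64 L = 32.74 g
boric acid: 3.99 mg/L × 2.64 L = 10.53 mg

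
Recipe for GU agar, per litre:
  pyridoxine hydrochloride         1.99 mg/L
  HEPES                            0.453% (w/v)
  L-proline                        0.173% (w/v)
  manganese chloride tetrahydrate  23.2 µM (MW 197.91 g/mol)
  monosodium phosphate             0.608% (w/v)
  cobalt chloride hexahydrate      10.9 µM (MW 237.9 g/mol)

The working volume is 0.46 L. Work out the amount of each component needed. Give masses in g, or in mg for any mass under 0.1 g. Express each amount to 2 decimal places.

pyridoxine hydrochloride 0.92 mg; HEPES 2.08 g; L-proline 0.80 g; manganese chloride tetrahydrate 2.11 mg; monosodium phosphate 2.80 g; cobalt chloride hexahydrate 1.19 mg

Working volume: 0.46 L.
pyridoxine hydrochloride: 1.99 mg/L × 0.46 L = 0.92 mg
HEPES: 0.453% w/v = 4.53 g/L → 4.53 × 0.46 L = 2.08 g
L-proline: 0.173% w/v = 1.73 g/L → 1.73 × 0.46 L = 0.80 g
manganese chloride tetrahydrate: 23.2 µmol/L × 197.91 g/mol × 0.46 L ÷ 1000 = 2.11 mg
monosodium phosphate: 0.608 g per 100 mL × 460 mL ÷ 100 = 2.80 g
cobalt chloride hexahydrate: 10.9 µmol/L × 237.9 g/mol × 0.46 L ÷ 1000 = 1.19 mg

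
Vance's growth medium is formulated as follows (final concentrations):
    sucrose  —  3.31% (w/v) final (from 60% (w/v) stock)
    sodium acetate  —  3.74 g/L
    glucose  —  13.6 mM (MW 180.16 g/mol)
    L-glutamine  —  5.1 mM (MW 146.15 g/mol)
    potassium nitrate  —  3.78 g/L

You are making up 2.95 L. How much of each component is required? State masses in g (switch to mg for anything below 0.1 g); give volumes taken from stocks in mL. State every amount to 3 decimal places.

sucrose 162.742 mL; sodium acetate 11.033 g; glucose 7.228 g; L-glutamine 2.199 g; potassium nitrate 11.151 g

Working volume: 2.95 L.
sucrose: V = C2·V2/C1 = 3.31% ÷ 60% × 2950 mL = 162.742 mL
sodium acetate: 3.74 g/L × 2.95 L = 11.033 g
glucose: 13.6 mmol/L × 180.16 g/mol × 2.95 L ÷ 1000 = 7.228 g
L-glutamine: 5.1 mmol/L × 146.15 g/mol × 2.95 L ÷ 1000 = 2.199 g
potassium nitrate: 3.78 g/L × 2.95 L = 11.151 g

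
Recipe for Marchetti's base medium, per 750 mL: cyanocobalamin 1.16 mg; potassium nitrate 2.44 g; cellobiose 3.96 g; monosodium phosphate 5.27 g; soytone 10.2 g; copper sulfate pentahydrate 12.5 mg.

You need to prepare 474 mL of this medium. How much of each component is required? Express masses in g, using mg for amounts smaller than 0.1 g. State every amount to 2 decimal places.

cyanocobalamin 0.73 mg; potassium nitrate 1.54 g; cellobiose 2.50 g; monosodium phosphate 3.33 g; soytone 6.45 g; copper sulfate pentahydrate 7.90 mg

Ratio of target to recipe volume: 474 / 750 = 0.632.
cyanocobalamin: 1.16 mg × (474 mL / 750 mL) = 0.73 mg
potassium nitrate: 2.44 g × (474 mL / 750 mL) = 1.54 g
cellobiose: 3.96 g × (474 mL / 750 mL) = 2.50 g
monosodium phosphate: 5.27 g × (474 mL / 750 mL) = 3.33 g
soytone: 10.2 g × (474 mL / 750 mL) = 6.45 g
copper sulfate pentahydrate: 12.5 mg × (474 mL / 750 mL) = 7.90 mg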